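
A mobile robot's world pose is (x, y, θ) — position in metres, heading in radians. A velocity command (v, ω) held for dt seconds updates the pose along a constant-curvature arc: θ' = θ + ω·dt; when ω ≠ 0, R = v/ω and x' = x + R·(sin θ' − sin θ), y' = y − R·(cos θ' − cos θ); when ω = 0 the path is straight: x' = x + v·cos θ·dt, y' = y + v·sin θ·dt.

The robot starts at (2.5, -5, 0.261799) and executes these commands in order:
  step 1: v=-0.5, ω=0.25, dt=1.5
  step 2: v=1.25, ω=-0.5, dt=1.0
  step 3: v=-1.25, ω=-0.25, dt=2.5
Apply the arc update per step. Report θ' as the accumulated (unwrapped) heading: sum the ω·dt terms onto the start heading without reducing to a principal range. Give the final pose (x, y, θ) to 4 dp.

(-0.0530, -4.3198, -0.4882)

step 1: θ'=0.6368 (R=-2.0000) → pose (1.8284, -5.3238, 0.6368)
step 2: θ'=0.1368 (R=-2.5000) → pose (2.9740, -4.8572, 0.1368)
step 3: θ'=-0.4882 (R=5.0000) → pose (-0.0530, -4.3198, -0.4882)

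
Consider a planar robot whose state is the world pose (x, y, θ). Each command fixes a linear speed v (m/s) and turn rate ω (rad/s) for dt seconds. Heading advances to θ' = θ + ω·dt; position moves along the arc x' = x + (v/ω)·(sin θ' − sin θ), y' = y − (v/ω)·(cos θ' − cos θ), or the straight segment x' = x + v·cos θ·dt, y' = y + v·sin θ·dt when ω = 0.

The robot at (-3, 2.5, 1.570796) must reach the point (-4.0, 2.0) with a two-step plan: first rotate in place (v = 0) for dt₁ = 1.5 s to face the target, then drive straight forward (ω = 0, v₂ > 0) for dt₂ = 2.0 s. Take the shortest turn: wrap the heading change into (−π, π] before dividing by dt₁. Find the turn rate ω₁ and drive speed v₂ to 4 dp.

heading to target = atan2(2−2.5, -4−-3) = -2.6779
Δθ = wrap(-2.6779 − 1.5708) = 2.0344; ω₁ = Δθ/dt₁ = 1.3563
distance = √((-4−-3)² + (2−2.5)²) = 1.1180; v₂ = distance/dt₂ = 0.5590

ω₁ = 1.3563, v₂ = 0.5590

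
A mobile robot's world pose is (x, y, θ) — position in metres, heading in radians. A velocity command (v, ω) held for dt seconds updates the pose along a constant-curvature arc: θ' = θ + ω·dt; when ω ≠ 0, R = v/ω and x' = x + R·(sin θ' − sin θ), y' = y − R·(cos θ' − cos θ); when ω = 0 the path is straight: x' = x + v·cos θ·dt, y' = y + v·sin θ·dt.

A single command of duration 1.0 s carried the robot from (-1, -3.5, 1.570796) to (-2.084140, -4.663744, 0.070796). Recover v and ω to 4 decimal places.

Δθ = 0.070796 − 1.570796 = -1.500000
ω = Δθ/dt = -1.500000/1.0 = -1.5000
R = −Δy/(cos θ' − cos θ) = 1.1667
v = R·ω = 1.1667·-1.5000 = -1.7500

v = -1.7500, ω = -1.5000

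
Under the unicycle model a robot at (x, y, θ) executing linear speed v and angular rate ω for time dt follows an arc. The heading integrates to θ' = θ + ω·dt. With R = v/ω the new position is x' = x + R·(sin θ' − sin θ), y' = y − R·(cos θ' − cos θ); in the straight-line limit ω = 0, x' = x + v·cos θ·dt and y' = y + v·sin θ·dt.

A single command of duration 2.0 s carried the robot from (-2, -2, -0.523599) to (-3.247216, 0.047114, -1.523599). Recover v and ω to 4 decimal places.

v = -1.2500, ω = -0.5000

Δθ = -1.523599 − -0.523599 = -1.000000
ω = Δθ/dt = -1.000000/2.0 = -0.5000
R = −Δy/(cos θ' − cos θ) = 2.5000
v = R·ω = 2.5000·-0.5000 = -1.2500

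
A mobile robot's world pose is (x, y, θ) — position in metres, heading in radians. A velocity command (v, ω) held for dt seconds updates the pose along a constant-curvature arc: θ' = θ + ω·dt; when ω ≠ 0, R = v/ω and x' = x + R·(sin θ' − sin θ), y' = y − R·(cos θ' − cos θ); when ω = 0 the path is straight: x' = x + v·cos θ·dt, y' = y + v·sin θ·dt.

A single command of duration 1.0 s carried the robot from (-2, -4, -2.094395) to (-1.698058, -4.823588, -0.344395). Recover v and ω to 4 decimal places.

v = 1.0000, ω = 1.7500

Δθ = -0.344395 − -2.094395 = 1.750000
ω = Δθ/dt = 1.750000/1.0 = 1.7500
R = −Δy/(cos θ' − cos θ) = 0.5714
v = R·ω = 0.5714·1.7500 = 1.0000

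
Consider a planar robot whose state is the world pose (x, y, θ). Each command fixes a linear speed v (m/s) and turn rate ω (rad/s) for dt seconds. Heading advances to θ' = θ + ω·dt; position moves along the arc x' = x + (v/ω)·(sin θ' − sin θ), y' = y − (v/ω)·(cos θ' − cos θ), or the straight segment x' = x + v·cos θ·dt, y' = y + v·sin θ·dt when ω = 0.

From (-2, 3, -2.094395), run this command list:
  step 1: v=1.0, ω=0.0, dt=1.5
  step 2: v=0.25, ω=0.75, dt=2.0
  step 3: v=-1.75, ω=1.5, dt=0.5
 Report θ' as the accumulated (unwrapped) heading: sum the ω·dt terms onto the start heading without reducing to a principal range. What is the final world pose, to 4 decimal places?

(-3.4821, 1.4441, 0.1556)

step 1: θ'=-2.0944 (straight) → pose (-2.7500, 1.7010, -2.0944)
step 2: θ'=-0.5944 (R=0.3333) → pose (-2.6480, 1.2581, -0.5944)
step 3: θ'=0.1556 (R=-1.1667) → pose (-3.4821, 1.4441, 0.1556)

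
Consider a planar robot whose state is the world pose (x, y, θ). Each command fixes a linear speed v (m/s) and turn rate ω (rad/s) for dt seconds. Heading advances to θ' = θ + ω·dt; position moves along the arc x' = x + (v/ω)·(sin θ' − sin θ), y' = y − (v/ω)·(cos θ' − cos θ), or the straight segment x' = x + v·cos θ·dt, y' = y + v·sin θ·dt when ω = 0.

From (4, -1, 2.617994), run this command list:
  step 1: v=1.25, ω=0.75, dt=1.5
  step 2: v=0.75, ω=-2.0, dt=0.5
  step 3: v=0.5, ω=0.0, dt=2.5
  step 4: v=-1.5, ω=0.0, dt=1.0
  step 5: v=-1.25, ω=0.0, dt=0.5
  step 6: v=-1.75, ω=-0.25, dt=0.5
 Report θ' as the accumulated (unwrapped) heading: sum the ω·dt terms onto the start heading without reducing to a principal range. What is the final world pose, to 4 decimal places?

(3.4555, -1.8342, 2.6180)

step 1: θ'=3.7430 (R=1.6667) → pose (2.2237, -1.0691, 3.7430)
step 2: θ'=2.7430 (R=-0.3750) → pose (1.8659, -1.1055, 2.7430)
step 3: θ'=2.7430 (straight) → pose (0.7139, -0.6204, 2.7430)
step 4: θ'=2.7430 (straight) → pose (2.0963, -1.2026, 2.7430)
step 5: θ'=2.7430 (straight) → pose (2.6724, -1.4451, 2.7430)
step 6: θ'=2.6180 (R=7.0000) → pose (3.4555, -1.8342, 2.6180)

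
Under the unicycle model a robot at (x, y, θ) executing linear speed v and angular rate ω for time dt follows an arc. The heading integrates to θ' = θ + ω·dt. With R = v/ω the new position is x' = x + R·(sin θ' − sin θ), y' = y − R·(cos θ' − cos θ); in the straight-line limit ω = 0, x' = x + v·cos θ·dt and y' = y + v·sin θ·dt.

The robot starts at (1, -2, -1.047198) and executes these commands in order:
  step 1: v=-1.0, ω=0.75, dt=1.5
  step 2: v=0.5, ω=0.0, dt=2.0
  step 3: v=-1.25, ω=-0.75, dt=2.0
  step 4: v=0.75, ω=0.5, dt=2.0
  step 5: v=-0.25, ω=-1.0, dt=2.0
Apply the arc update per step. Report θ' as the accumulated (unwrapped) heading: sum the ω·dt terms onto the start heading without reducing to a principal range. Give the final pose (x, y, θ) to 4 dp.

step 1: θ'=0.0778 (R=-1.3333) → pose (-0.2583, -1.3374, 0.0778)
step 2: θ'=0.0778 (straight) → pose (0.7386, -1.2596, 0.0778)
step 3: θ'=-1.4222 (R=1.6667) → pose (-1.0392, 0.1552, -1.4222)
step 4: θ'=-0.4222 (R=1.5000) → pose (-0.1704, -0.9910, -0.4222)
step 5: θ'=-2.4222 (R=0.2500) → pose (-0.2327, -0.5749, -2.4222)

(-0.2327, -0.5749, -2.4222)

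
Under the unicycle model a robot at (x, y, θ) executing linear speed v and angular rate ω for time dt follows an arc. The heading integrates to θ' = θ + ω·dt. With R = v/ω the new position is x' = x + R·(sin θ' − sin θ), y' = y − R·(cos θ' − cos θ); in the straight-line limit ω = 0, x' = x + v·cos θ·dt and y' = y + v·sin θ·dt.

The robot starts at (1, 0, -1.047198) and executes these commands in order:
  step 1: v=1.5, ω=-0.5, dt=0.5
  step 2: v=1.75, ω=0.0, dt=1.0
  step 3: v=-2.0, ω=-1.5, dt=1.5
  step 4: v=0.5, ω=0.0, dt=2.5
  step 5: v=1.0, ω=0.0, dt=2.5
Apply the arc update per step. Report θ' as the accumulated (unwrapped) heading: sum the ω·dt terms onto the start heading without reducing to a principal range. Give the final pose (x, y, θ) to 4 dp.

(0.1273, 0.6908, -3.5472)

step 1: θ'=-1.2972 (R=-3.0000) → pose (1.2903, -0.6894, -1.2972)
step 2: θ'=-1.2972 (straight) → pose (1.7632, -2.3743, -1.2972)
step 3: θ'=-3.5472 (R=1.3333) → pose (3.5730, -0.7889, -3.5472)
step 4: θ'=-3.5472 (straight) → pose (2.4244, -0.2957, -3.5472)
step 5: θ'=-3.5472 (straight) → pose (0.1273, 0.6908, -3.5472)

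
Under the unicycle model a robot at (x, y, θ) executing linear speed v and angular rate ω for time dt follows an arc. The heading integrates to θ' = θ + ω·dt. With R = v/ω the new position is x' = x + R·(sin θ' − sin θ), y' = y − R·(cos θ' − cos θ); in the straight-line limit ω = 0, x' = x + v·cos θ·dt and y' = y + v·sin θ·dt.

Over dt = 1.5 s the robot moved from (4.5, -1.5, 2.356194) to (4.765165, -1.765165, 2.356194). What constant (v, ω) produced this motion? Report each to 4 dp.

Δθ = 2.356194 − 2.356194 = 0.000000
ω = Δθ/dt = 0.000000/1.5 = 0.0000
ω = 0 → v = (Δx·cos θ + Δy·sin θ)/dt = -0.2500

v = -0.2500, ω = 0.0000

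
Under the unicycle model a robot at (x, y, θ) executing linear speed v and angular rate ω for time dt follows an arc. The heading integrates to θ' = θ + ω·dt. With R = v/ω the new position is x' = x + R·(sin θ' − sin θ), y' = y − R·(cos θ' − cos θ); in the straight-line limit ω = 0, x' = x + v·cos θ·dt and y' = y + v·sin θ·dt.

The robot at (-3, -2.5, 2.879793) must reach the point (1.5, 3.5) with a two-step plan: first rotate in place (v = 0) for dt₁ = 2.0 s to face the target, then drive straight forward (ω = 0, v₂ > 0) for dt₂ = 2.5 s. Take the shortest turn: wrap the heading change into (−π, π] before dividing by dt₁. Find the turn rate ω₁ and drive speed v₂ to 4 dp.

heading to target = atan2(3.5−-2.5, 1.5−-3) = 0.9273
Δθ = wrap(0.9273 − 2.8798) = -1.9525; ω₁ = Δθ/dt₁ = -0.9762
distance = √((1.5−-3)² + (3.5−-2.5)²) = 7.5000; v₂ = distance/dt₂ = 3.0000

ω₁ = -0.9762, v₂ = 3.0000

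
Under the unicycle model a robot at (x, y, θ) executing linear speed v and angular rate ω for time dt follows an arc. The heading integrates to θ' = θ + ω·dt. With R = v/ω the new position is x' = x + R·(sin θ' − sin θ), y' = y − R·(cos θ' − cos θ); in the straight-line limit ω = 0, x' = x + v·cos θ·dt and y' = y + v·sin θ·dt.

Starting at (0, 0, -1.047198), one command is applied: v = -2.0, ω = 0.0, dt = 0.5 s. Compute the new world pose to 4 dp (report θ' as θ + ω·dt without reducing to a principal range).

θ' = -1.0472 + 0.0·0.5 = -1.0472
ω = 0 → straight: x' = 0 + -2.0·cos(-1.0472)·0.5 = -0.5000
y' = 0 + -2.0·sin(-1.0472)·0.5 = 0.8660

(-0.5000, 0.8660, -1.0472)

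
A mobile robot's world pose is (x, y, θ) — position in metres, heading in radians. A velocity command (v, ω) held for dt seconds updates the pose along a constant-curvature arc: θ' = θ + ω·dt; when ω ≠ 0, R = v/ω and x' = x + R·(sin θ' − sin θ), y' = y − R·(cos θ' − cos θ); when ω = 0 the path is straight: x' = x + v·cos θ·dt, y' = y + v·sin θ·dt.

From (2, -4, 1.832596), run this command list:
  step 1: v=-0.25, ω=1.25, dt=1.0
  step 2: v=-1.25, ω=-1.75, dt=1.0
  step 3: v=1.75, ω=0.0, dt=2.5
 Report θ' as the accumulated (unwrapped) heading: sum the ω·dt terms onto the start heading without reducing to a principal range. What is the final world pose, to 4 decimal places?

step 1: θ'=3.0826 (R=-0.2000) → pose (2.1814, -4.1479, 3.0826)
step 2: θ'=1.3326 (R=0.7143) → pose (2.8334, -5.0295, 1.3326)
step 3: θ'=1.3326 (straight) → pose (3.8657, -0.7780, 1.3326)

(3.8657, -0.7780, 1.3326)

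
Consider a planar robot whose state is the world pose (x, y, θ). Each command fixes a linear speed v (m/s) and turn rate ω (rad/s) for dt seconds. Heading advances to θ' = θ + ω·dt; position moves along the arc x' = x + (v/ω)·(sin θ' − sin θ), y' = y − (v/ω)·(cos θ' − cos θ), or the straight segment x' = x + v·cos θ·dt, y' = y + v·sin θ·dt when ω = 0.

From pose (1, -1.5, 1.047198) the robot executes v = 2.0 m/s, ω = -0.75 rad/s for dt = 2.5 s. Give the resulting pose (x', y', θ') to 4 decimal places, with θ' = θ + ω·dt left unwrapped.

(5.2733, -1.0293, -0.8278)

θ' = 1.0472 + -0.75·2.5 = -0.8278
R = v/ω = 2.0/-0.75 = -2.6667
x' = 1 + -2.6667·(sin -0.8278 − sin 1.0472) = 5.2733
y' = -1.5 − -2.6667·(cos -0.8278 − cos 1.0472) = -1.0293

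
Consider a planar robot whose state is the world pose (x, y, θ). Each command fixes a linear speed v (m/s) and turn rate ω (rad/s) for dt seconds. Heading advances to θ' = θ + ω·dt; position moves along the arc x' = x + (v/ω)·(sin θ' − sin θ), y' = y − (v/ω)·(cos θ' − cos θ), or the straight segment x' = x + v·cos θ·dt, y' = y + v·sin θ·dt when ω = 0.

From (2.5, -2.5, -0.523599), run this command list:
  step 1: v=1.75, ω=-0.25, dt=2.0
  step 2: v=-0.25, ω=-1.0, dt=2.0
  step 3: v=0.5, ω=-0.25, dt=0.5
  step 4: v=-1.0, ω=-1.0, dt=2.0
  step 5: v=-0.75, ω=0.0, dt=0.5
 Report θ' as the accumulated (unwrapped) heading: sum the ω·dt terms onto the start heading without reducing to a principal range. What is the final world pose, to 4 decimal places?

(5.6534, -6.3180, -5.1486)

step 1: θ'=-1.0236 (R=-7.0000) → pose (4.9779, -4.9201, -1.0236)
step 2: θ'=-3.0236 (R=0.2500) → pose (5.1620, -4.5418, -3.0236)
step 3: θ'=-3.1486 (R=-2.0000) → pose (4.9125, -4.5556, -3.1486)
step 4: θ'=-5.1486 (R=1.0000) → pose (5.8119, -5.9781, -5.1486)
step 5: θ'=-5.1486 (straight) → pose (5.6534, -6.3180, -5.1486)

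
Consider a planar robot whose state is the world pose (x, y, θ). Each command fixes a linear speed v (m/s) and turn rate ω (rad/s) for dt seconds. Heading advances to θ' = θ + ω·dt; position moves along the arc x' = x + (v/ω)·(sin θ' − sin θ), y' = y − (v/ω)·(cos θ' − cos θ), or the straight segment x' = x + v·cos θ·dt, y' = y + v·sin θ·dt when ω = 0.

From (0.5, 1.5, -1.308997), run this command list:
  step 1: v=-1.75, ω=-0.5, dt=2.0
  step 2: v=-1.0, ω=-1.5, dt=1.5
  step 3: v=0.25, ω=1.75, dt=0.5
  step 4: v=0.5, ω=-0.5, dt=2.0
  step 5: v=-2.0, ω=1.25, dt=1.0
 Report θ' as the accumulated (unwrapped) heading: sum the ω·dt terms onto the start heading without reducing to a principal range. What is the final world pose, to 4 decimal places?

step 1: θ'=-2.3090 (R=3.5000) → pose (1.2919, 4.7612, -2.3090)
step 2: θ'=-4.5590 (R=0.6667) → pose (2.4438, 4.4144, -4.5590)
step 3: θ'=-3.6840 (R=0.1429) → pose (2.3764, 4.5150, -3.6840)
step 4: θ'=-4.6840 (R=-1.0000) → pose (1.8930, 5.3430, -4.6840)
step 5: θ'=-3.4340 (R=-1.6000) → pose (3.0311, 3.8564, -3.4340)

(3.0311, 3.8564, -3.4340)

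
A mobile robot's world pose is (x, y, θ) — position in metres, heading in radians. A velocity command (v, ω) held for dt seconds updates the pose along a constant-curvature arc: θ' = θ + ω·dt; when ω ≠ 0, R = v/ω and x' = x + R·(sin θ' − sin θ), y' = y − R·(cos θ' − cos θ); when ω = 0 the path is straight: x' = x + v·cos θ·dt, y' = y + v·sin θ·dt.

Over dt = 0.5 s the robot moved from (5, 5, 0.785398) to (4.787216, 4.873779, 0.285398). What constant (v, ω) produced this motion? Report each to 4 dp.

v = -0.5000, ω = -1.0000

Δθ = 0.285398 − 0.785398 = -0.500000
ω = Δθ/dt = -0.500000/0.5 = -1.0000
R = Δx/(sin θ' − sin θ) = 0.5000
v = R·ω = 0.5000·-1.0000 = -0.5000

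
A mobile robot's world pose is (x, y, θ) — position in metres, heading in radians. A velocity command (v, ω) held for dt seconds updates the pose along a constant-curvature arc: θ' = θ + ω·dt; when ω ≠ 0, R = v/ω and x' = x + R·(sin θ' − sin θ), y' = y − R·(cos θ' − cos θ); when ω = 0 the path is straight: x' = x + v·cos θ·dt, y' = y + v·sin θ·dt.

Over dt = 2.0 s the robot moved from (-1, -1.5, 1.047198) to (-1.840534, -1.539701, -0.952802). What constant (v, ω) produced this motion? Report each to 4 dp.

v = -0.5000, ω = -1.0000

Δθ = -0.952802 − 1.047198 = -2.000000
ω = Δθ/dt = -2.000000/2.0 = -1.0000
R = Δx/(sin θ' − sin θ) = 0.5000
v = R·ω = 0.5000·-1.0000 = -0.5000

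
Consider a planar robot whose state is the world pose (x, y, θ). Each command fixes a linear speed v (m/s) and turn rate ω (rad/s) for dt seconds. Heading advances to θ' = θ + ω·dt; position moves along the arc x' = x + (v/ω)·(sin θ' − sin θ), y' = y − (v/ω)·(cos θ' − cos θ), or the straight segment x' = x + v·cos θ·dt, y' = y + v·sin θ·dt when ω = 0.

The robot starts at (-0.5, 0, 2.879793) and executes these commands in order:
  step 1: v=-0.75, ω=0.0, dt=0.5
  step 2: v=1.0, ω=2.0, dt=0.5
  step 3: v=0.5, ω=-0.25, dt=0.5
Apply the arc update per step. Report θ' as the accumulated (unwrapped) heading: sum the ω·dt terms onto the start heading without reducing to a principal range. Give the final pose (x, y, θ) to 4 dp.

step 1: θ'=2.8798 (straight) → pose (-0.1378, -0.0971, 2.8798)
step 2: θ'=3.8798 (R=0.5000) → pose (-0.6037, -0.2102, 3.8798)
step 3: θ'=3.7548 (R=-2.0000) → pose (-0.7986, -0.3664, 3.7548)

(-0.7986, -0.3664, 3.7548)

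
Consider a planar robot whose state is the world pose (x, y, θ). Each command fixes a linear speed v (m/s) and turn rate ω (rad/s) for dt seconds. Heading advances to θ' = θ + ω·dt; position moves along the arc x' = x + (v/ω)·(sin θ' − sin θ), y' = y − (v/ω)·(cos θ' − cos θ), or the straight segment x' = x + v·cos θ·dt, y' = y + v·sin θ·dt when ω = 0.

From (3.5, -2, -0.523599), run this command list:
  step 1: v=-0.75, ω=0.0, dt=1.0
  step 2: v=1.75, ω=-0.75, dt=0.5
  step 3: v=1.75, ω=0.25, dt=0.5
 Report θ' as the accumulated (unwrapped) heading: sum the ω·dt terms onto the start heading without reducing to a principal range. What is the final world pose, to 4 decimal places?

step 1: θ'=-0.5236 (straight) → pose (2.8505, -1.6250, -0.5236)
step 2: θ'=-0.8986 (R=-2.3333) → pose (3.5095, -2.1927, -0.8986)
step 3: θ'=-0.7736 (R=7.0000) → pose (4.0957, -2.8416, -0.7736)

(4.0957, -2.8416, -0.7736)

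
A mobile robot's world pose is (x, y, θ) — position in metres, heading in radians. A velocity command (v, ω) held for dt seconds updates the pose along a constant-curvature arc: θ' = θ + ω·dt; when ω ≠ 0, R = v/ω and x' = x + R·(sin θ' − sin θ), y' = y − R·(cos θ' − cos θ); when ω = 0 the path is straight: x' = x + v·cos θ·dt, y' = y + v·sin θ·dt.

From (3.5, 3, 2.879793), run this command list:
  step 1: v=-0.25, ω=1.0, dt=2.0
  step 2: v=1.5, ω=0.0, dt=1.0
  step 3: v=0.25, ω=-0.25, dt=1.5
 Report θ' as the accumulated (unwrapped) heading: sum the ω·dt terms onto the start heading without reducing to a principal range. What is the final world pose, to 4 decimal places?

step 1: θ'=4.8798 (R=-0.2500) → pose (3.8112, 3.2831, 4.8798)
step 2: θ'=4.8798 (straight) → pose (4.0611, 1.8041, 4.8798)
step 3: θ'=4.5048 (R=-1.0000) → pose (4.0537, 1.4314, 4.5048)

(4.0537, 1.4314, 4.5048)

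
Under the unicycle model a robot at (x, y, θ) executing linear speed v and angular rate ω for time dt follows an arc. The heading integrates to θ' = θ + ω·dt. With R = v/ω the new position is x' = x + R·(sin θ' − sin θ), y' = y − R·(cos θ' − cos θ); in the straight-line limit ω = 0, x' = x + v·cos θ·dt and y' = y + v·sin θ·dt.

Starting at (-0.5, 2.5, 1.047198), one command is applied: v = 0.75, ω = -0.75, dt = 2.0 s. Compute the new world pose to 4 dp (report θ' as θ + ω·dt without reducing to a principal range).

θ' = 1.0472 + -0.75·2.0 = -0.4528
R = v/ω = 0.75/-0.75 = -1.0000
x' = -0.5 + -1.0000·(sin -0.4528 − sin 1.0472) = 0.8035
y' = 2.5 − -1.0000·(cos -0.4528 − cos 1.0472) = 2.8992

(0.8035, 2.8992, -0.4528)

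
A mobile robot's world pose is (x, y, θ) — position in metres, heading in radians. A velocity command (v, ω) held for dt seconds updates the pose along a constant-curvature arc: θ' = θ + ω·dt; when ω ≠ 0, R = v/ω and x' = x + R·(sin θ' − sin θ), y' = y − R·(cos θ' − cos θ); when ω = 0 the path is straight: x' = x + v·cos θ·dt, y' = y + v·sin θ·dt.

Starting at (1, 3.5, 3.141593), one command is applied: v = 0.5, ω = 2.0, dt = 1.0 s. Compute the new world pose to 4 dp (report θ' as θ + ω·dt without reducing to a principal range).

θ' = 3.1416 + 2.0·1.0 = 5.1416
R = v/ω = 0.5/2.0 = 0.2500
x' = 1 + 0.2500·(sin 5.1416 − sin 3.1416) = 0.7727
y' = 3.5 − 0.2500·(cos 5.1416 − cos 3.1416) = 3.1460

(0.7727, 3.1460, 5.1416)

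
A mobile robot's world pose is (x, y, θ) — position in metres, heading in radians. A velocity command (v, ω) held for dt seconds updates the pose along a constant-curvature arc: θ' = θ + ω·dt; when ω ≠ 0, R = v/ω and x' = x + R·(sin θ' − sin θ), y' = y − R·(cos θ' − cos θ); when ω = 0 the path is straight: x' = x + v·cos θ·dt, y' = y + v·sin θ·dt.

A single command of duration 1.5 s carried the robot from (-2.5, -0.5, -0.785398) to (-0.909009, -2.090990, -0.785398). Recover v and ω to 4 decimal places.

Δθ = -0.785398 − -0.785398 = 0.000000
ω = Δθ/dt = 0.000000/1.5 = 0.0000
ω = 0 → v = (Δx·cos θ + Δy·sin θ)/dt = 1.5000

v = 1.5000, ω = 0.0000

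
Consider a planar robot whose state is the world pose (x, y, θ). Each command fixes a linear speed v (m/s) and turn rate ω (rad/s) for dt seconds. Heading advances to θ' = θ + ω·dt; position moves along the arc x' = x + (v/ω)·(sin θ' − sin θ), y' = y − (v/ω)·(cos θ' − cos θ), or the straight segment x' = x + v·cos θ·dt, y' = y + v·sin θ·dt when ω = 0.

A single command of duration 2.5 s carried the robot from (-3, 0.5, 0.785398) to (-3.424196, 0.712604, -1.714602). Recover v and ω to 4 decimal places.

Δθ = -1.714602 − 0.785398 = -2.500000
ω = Δθ/dt = -2.500000/2.5 = -1.0000
R = Δx/(sin θ' − sin θ) = 0.2500
v = R·ω = 0.2500·-1.0000 = -0.2500

v = -0.2500, ω = -1.0000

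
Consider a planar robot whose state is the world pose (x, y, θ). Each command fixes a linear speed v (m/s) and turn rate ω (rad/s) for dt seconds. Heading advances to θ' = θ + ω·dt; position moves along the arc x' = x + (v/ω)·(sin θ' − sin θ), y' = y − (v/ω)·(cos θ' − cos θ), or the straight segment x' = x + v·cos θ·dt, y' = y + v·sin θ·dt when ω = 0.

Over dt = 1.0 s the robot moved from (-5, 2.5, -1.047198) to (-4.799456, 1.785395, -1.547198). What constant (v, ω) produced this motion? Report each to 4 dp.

Δθ = -1.547198 − -1.047198 = -0.500000
ω = Δθ/dt = -0.500000/1.0 = -0.5000
R = −Δy/(cos θ' − cos θ) = -1.5000
v = R·ω = -1.5000·-0.5000 = 0.7500

v = 0.7500, ω = -0.5000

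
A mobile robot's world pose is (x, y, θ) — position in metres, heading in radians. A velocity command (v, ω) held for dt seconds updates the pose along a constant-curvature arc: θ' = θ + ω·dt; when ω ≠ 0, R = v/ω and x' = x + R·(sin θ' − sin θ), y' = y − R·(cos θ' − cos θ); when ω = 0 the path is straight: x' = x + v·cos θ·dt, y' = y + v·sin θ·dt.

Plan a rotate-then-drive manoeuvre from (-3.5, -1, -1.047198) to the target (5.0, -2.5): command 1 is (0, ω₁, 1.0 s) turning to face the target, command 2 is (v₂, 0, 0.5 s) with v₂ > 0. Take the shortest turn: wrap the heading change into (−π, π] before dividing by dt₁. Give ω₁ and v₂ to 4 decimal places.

heading to target = atan2(-2.5−-1, 5−-3.5) = -0.1747
Δθ = wrap(-0.1747 − -1.0472) = 0.8725; ω₁ = Δθ/dt₁ = 0.8725
distance = √((5−-3.5)² + (-2.5−-1)²) = 8.6313; v₂ = distance/dt₂ = 17.2627

ω₁ = 0.8725, v₂ = 17.2627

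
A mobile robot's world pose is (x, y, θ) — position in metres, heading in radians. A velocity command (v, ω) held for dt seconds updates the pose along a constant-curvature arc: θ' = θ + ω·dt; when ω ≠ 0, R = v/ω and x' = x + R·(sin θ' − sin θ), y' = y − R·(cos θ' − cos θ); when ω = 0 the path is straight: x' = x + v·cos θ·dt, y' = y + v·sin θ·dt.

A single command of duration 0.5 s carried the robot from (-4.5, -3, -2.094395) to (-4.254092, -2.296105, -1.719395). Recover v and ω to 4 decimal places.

v = -1.5000, ω = 0.7500

Δθ = -1.719395 − -2.094395 = 0.375000
ω = Δθ/dt = 0.375000/0.5 = 0.7500
R = −Δy/(cos θ' − cos θ) = -2.0000
v = R·ω = -2.0000·0.7500 = -1.5000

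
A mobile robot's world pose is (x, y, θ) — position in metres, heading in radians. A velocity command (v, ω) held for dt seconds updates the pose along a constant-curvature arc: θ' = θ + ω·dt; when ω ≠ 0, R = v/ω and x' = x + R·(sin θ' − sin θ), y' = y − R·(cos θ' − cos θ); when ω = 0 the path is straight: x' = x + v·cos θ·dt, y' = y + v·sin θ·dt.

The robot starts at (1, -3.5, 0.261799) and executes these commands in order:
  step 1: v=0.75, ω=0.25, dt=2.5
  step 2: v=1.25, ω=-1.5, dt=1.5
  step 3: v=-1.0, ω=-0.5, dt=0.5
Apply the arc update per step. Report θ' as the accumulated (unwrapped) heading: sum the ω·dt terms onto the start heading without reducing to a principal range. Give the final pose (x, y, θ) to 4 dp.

(3.9689, -2.3557, -1.6132)

step 1: θ'=0.8868 (R=3.0000) → pose (2.5487, -2.4979, 0.8868)
step 2: θ'=-1.3632 (R=-0.8333) → pose (4.0100, -2.8527, -1.3632)
step 3: θ'=-1.6132 (R=2.0000) → pose (3.9689, -2.3557, -1.6132)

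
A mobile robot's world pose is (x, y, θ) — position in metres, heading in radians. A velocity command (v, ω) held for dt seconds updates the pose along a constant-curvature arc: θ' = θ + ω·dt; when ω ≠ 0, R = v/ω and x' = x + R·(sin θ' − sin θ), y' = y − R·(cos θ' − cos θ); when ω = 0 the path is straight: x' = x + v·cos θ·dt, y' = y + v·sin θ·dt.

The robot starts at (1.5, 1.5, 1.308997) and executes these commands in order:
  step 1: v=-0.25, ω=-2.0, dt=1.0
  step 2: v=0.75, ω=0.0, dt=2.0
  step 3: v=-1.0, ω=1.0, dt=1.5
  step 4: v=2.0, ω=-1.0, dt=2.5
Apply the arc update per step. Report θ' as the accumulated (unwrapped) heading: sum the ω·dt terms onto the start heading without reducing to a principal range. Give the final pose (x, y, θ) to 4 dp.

(4.5274, -1.2206, -1.6910)

step 1: θ'=-0.6910 (R=0.1250) → pose (1.2996, 1.4360, -0.6910)
step 2: θ'=-0.6910 (straight) → pose (2.4555, 0.4801, -0.6910)
step 3: θ'=0.8090 (R=-1.0000) → pose (1.0946, 0.3997, 0.8090)
step 4: θ'=-1.6910 (R=-2.0000) → pose (4.5274, -1.2206, -1.6910)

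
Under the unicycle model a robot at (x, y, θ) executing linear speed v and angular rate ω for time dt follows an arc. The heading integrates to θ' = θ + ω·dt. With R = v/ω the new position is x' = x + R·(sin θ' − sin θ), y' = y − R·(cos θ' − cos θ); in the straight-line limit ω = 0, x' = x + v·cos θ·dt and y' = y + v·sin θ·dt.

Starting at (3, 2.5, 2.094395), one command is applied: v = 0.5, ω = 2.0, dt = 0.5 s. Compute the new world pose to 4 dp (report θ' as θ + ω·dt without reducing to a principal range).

(2.7953, 2.6247, 3.0944)

θ' = 2.0944 + 2.0·0.5 = 3.0944
R = v/ω = 0.5/2.0 = 0.2500
x' = 3 + 0.2500·(sin 3.0944 − sin 2.0944) = 2.7953
y' = 2.5 − 0.2500·(cos 3.0944 − cos 2.0944) = 2.6247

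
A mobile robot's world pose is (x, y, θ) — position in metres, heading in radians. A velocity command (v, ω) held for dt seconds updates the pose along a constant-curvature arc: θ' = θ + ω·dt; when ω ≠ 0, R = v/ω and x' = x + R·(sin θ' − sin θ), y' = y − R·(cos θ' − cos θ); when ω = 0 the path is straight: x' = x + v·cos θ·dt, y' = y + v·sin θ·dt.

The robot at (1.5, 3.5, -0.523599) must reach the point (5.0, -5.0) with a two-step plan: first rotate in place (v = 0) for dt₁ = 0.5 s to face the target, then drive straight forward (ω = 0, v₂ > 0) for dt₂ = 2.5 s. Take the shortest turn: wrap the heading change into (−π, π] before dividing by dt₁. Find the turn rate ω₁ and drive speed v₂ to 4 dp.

ω₁ = -1.3132, v₂ = 3.6770

heading to target = atan2(-5−3.5, 5−1.5) = -1.1802
Δθ = wrap(-1.1802 − -0.5236) = -0.6566; ω₁ = Δθ/dt₁ = -1.3132
distance = √((5−1.5)² + (-5−3.5)²) = 9.1924; v₂ = distance/dt₂ = 3.6770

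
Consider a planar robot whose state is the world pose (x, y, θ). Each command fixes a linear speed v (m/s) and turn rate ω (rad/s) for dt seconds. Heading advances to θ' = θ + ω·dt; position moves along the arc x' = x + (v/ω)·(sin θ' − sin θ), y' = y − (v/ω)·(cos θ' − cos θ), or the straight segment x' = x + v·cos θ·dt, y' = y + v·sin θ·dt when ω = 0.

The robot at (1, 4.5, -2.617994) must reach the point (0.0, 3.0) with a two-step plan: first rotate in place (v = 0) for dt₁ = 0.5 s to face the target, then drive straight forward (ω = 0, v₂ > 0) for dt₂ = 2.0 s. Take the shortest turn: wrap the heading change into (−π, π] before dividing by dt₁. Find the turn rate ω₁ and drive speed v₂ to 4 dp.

ω₁ = 0.9184, v₂ = 0.9014

heading to target = atan2(3−4.5, 0−1) = -2.1588
Δθ = wrap(-2.1588 − -2.6180) = 0.4592; ω₁ = Δθ/dt₁ = 0.9184
distance = √((0−1)² + (3−4.5)²) = 1.8028; v₂ = distance/dt₂ = 0.9014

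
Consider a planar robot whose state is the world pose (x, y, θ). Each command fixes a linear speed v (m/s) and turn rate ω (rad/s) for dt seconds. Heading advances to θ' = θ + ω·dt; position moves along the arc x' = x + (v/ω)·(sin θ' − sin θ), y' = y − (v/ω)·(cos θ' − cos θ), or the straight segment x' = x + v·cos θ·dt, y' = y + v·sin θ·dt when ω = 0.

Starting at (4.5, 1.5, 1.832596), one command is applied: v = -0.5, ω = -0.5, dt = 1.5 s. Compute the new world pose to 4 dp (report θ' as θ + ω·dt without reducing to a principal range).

θ' = 1.8326 + -0.5·1.5 = 1.0826
R = v/ω = -0.5/-0.5 = 1.0000
x' = 4.5 + 1.0000·(sin 1.0826 − sin 1.8326) = 4.4173
y' = 1.5 − 1.0000·(cos 1.0826 − cos 1.8326) = 0.7721

(4.4173, 0.7721, 1.0826)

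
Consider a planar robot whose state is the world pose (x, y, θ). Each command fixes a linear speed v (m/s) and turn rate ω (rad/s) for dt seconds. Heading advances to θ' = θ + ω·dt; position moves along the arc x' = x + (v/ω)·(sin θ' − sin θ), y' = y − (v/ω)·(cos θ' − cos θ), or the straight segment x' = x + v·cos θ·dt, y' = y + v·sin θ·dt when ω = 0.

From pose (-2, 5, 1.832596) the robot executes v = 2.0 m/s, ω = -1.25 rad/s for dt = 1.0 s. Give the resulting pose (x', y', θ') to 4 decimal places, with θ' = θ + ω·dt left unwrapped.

(-1.3348, 6.7502, 0.5826)

θ' = 1.8326 + -1.25·1.0 = 0.5826
R = v/ω = 2.0/-1.25 = -1.6000
x' = -2 + -1.6000·(sin 0.5826 − sin 1.8326) = -1.3348
y' = 5 − -1.6000·(cos 0.5826 − cos 1.8326) = 6.7502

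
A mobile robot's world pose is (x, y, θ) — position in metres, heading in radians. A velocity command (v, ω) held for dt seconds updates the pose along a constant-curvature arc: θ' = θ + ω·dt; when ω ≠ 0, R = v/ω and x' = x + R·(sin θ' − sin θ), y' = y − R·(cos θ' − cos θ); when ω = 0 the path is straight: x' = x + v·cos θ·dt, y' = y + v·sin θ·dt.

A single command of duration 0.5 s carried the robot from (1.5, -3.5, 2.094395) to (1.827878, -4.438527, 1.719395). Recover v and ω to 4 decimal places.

v = -2.0000, ω = -0.7500

Δθ = 1.719395 − 2.094395 = -0.375000
ω = Δθ/dt = -0.375000/0.5 = -0.7500
R = −Δy/(cos θ' − cos θ) = 2.6667
v = R·ω = 2.6667·-0.7500 = -2.0000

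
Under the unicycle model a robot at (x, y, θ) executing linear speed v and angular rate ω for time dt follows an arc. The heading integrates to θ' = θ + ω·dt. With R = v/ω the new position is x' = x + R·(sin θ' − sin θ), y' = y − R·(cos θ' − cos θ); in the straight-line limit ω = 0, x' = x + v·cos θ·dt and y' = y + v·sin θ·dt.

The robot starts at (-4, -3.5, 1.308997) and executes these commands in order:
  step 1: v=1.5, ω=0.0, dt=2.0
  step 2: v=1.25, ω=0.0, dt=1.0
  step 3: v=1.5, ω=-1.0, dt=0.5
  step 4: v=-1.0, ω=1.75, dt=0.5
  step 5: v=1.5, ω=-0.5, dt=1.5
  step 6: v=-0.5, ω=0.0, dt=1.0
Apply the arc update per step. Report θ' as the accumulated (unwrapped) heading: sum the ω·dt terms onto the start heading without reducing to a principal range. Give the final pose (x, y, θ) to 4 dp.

(-2.4193, 2.5141, 0.9340)

step 1: θ'=1.3090 (straight) → pose (-3.2235, -0.6022, 1.3090)
step 2: θ'=1.3090 (straight) → pose (-2.9000, 0.6052, 1.3090)
step 3: θ'=0.8090 (R=-1.5000) → pose (-2.5365, 1.2523, 0.8090)
step 4: θ'=1.6840 (R=-0.5714) → pose (-2.6908, 0.7933, 1.6840)
step 5: θ'=0.9340 (R=-3.0000) → pose (-2.1220, 2.9161, 0.9340)
step 6: θ'=0.9340 (straight) → pose (-2.4193, 2.5141, 0.9340)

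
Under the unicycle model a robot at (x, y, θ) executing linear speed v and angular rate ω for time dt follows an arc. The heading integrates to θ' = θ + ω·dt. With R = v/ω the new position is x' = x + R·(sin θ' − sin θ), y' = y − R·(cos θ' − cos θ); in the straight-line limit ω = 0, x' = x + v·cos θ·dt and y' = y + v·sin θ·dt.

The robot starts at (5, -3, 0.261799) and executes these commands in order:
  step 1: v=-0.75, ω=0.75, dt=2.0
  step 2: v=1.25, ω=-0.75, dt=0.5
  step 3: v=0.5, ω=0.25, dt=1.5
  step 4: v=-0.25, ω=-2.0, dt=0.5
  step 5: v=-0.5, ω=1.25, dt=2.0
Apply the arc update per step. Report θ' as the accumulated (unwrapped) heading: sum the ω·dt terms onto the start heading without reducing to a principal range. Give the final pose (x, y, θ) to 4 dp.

step 1: θ'=1.7618 (R=-1.0000) → pose (4.2770, -4.1558, 1.7618)
step 2: θ'=1.3868 (R=-1.6667) → pose (4.2748, -3.5344, 1.3868)
step 3: θ'=1.7618 (R=2.0000) → pose (4.2722, -2.7888, 1.7618)
step 4: θ'=0.7618 (R=0.1250) → pose (4.2358, -2.9030, 0.7618)
step 5: θ'=3.2618 (R=-0.4000) → pose (4.5598, -3.5896, 3.2618)

(4.5598, -3.5896, 3.2618)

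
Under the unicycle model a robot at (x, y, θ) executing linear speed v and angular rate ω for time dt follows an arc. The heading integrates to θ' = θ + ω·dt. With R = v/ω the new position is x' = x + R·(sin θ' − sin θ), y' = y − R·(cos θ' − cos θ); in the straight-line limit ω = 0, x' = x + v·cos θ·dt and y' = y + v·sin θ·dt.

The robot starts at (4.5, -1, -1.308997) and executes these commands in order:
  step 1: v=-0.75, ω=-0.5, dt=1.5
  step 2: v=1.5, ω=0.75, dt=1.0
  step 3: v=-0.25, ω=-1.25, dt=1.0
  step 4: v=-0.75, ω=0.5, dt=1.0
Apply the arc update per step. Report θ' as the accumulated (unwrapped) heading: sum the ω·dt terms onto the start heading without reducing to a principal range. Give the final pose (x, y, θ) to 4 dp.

step 1: θ'=-2.0590 (R=1.5000) → pose (4.6241, 0.0918, -2.0590)
step 2: θ'=-1.3090 (R=2.0000) → pose (4.4586, -1.3639, -1.3090)
step 3: θ'=-2.5590 (R=0.2000) → pose (4.5418, -1.1452, -2.5590)
step 4: θ'=-2.0590 (R=-1.5000) → pose (5.0413, -0.5962, -2.0590)

(5.0413, -0.5962, -2.0590)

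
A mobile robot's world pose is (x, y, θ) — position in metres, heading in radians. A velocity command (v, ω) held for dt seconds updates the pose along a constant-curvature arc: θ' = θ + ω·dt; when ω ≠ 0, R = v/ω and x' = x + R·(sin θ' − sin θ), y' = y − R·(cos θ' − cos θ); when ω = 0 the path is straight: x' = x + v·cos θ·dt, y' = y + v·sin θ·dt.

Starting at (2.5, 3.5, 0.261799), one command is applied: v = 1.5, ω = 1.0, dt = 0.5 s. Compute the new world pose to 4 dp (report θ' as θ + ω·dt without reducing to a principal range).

(3.1471, 3.8635, 0.7618)

θ' = 0.2618 + 1.0·0.5 = 0.7618
R = v/ω = 1.5/1.0 = 1.5000
x' = 2.5 + 1.5000·(sin 0.7618 − sin 0.2618) = 3.1471
y' = 3.5 − 1.5000·(cos 0.7618 − cos 0.2618) = 3.8635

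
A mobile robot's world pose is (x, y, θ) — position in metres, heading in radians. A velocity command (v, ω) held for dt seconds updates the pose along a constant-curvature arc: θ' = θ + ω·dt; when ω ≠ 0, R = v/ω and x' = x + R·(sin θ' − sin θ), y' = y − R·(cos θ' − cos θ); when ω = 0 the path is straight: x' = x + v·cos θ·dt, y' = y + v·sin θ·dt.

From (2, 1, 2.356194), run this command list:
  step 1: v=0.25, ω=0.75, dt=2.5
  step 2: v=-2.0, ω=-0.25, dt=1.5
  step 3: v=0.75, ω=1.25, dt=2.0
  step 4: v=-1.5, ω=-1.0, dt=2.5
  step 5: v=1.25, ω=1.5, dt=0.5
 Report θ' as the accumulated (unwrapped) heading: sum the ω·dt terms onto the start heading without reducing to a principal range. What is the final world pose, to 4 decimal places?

step 1: θ'=4.2312 (R=0.3333) → pose (1.4688, 0.9186, 4.2312)
step 2: θ'=3.8562 (R=8.0000) → pose (3.3178, 3.2587, 3.8562)
step 3: θ'=6.3562 (R=0.6000) → pose (3.7548, 2.2071, 6.3562)
step 4: θ'=3.8562 (R=1.5000) → pose (2.6624, 4.8361, 3.8562)
step 5: θ'=4.6062 (R=0.8333) → pose (2.3798, 4.2950, 4.6062)

(2.3798, 4.2950, 4.6062)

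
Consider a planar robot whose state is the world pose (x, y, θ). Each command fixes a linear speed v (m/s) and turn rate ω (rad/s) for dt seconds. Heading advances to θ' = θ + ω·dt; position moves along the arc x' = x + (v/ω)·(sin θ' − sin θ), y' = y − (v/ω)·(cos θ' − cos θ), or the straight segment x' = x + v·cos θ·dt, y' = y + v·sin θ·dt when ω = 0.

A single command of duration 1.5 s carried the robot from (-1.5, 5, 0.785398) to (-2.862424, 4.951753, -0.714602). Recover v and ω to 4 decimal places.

Δθ = -0.714602 − 0.785398 = -1.500000
ω = Δθ/dt = -1.500000/1.5 = -1.0000
R = Δx/(sin θ' − sin θ) = 1.0000
v = R·ω = 1.0000·-1.0000 = -1.0000

v = -1.0000, ω = -1.0000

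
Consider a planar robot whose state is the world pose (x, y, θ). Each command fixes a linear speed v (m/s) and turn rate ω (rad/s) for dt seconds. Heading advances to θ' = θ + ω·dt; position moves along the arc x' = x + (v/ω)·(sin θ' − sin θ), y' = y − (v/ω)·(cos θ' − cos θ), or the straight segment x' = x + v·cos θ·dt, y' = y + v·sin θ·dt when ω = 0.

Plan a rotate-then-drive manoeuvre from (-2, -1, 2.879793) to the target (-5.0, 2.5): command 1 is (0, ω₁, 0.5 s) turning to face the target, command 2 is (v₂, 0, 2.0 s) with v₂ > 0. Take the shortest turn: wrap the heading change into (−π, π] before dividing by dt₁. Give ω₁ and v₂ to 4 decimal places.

ω₁ = -1.2007, v₂ = 2.3049

heading to target = atan2(2.5−-1, -5−-2) = 2.2794
Δθ = wrap(2.2794 − 2.8798) = -0.6004; ω₁ = Δθ/dt₁ = -1.2007
distance = √((-5−-2)² + (2.5−-1)²) = 4.6098; v₂ = distance/dt₂ = 2.3049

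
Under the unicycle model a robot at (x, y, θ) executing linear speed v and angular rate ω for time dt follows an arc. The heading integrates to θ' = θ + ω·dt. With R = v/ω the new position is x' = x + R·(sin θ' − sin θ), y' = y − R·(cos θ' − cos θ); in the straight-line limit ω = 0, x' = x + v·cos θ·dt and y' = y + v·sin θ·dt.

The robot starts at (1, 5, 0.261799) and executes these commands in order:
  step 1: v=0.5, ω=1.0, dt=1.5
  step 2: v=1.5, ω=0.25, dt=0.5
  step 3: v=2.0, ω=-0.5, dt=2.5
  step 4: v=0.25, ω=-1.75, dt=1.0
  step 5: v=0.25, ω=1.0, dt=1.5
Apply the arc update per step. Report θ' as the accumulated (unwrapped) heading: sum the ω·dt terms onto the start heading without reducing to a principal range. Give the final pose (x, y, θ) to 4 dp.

(3.1287, 10.5897, 0.3868)

step 1: θ'=1.7618 (R=0.5000) → pose (1.3615, 5.5779, 1.7618)
step 2: θ'=1.8868 (R=6.0000) → pose (1.1735, 6.3034, 1.8868)
step 3: θ'=0.6368 (R=-4.0000) → pose (2.5970, 10.7625, 0.6368)
step 4: θ'=-1.1132 (R=-0.1429) → pose (2.8101, 10.7108, -1.1132)
step 5: θ'=0.3868 (R=0.2500) → pose (3.1287, 10.5897, 0.3868)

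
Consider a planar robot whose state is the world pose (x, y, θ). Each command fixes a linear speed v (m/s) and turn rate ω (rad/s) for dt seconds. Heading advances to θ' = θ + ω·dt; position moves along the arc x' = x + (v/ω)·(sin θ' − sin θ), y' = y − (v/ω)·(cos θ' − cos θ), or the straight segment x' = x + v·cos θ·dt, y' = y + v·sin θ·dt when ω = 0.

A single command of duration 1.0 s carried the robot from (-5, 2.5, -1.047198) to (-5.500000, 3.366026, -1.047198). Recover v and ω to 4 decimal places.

v = -1.0000, ω = 0.0000

Δθ = -1.047198 − -1.047198 = 0.000000
ω = Δθ/dt = 0.000000/1.0 = 0.0000
ω = 0 → v = (Δx·cos θ + Δy·sin θ)/dt = -1.0000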